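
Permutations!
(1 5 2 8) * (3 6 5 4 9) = (1 4 9 3 6 5 2 8) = [0, 4, 8, 6, 9, 2, 5, 7, 1, 3]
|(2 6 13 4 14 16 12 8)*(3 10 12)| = |(2 6 13 4 14 16 3 10 12 8)| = 10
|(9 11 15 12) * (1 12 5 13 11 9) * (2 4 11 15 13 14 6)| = |(1 12)(2 4 11 13 15 5 14 6)| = 8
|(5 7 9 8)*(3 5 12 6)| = 7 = |(3 5 7 9 8 12 6)|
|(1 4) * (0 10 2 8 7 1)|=|(0 10 2 8 7 1 4)|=7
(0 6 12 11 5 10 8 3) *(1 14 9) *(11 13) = [6, 14, 2, 0, 4, 10, 12, 7, 3, 1, 8, 5, 13, 11, 9] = (0 6 12 13 11 5 10 8 3)(1 14 9)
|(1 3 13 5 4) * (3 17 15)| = 7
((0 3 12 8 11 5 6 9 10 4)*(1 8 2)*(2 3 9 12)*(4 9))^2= (1 11 6 3)(2 8 5 12)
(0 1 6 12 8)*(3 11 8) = [1, 6, 2, 11, 4, 5, 12, 7, 0, 9, 10, 8, 3] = (0 1 6 12 3 11 8)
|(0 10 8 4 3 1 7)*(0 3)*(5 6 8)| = 6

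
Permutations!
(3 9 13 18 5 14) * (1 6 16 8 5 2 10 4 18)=(1 6 16 8 5 14 3 9 13)(2 10 4 18)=[0, 6, 10, 9, 18, 14, 16, 7, 5, 13, 4, 11, 12, 1, 3, 15, 8, 17, 2]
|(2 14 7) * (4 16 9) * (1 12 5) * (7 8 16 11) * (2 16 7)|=|(1 12 5)(2 14 8 7 16 9 4 11)|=24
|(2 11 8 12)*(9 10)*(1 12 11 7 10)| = 6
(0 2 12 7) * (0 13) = (0 2 12 7 13) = [2, 1, 12, 3, 4, 5, 6, 13, 8, 9, 10, 11, 7, 0]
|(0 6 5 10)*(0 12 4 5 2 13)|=4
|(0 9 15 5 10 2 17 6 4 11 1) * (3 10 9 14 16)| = |(0 14 16 3 10 2 17 6 4 11 1)(5 9 15)| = 33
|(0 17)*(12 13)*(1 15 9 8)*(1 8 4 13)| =|(0 17)(1 15 9 4 13 12)| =6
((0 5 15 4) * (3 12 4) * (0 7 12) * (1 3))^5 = ((0 5 15 1 3)(4 7 12))^5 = (15)(4 12 7)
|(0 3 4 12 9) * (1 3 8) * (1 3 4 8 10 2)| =|(0 10 2 1 4 12 9)(3 8)| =14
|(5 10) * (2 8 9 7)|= |(2 8 9 7)(5 10)|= 4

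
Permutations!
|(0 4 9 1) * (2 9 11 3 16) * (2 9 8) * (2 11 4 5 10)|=10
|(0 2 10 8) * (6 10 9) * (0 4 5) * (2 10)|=15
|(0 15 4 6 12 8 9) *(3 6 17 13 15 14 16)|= 8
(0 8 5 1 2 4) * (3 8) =(0 3 8 5 1 2 4) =[3, 2, 4, 8, 0, 1, 6, 7, 5]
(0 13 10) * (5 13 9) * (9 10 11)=(0 10)(5 13 11 9)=[10, 1, 2, 3, 4, 13, 6, 7, 8, 5, 0, 9, 12, 11]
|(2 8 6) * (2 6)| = |(2 8)| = 2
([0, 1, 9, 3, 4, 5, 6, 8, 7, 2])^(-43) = [0, 1, 9, 3, 4, 5, 6, 8, 7, 2]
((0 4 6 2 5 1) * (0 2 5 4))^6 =((1 2 4 6 5))^6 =(1 2 4 6 5)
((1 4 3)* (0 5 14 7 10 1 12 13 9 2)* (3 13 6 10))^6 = ((0 5 14 7 3 12 6 10 1 4 13 9 2))^6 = (0 6 2 12 9 3 13 7 4 14 1 5 10)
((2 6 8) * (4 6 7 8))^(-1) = (2 8 7)(4 6)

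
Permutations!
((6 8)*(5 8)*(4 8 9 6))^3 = ((4 8)(5 9 6))^3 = (9)(4 8)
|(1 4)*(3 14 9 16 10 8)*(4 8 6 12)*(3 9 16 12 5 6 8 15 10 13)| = 28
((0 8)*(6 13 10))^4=((0 8)(6 13 10))^4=(6 13 10)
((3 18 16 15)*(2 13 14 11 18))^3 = ((2 13 14 11 18 16 15 3))^3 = (2 11 15 13 18 3 14 16)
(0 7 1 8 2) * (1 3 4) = (0 7 3 4 1 8 2) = [7, 8, 0, 4, 1, 5, 6, 3, 2]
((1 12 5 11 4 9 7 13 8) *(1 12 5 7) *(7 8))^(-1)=(1 9 4 11 5)(7 13)(8 12)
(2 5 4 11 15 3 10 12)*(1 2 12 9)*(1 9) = (1 2 5 4 11 15 3 10) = [0, 2, 5, 10, 11, 4, 6, 7, 8, 9, 1, 15, 12, 13, 14, 3]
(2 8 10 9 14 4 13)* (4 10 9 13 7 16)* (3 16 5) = (2 8 9 14 10 13)(3 16 4 7 5) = [0, 1, 8, 16, 7, 3, 6, 5, 9, 14, 13, 11, 12, 2, 10, 15, 4]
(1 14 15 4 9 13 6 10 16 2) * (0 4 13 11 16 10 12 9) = (0 4)(1 14 15 13 6 12 9 11 16 2) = [4, 14, 1, 3, 0, 5, 12, 7, 8, 11, 10, 16, 9, 6, 15, 13, 2]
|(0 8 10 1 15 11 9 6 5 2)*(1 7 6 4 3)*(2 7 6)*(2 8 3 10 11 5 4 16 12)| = 12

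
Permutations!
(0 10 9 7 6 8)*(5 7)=[10, 1, 2, 3, 4, 7, 8, 6, 0, 5, 9]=(0 10 9 5 7 6 8)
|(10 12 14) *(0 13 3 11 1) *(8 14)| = 20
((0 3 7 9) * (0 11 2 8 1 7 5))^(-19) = ((0 3 5)(1 7 9 11 2 8))^(-19) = (0 5 3)(1 8 2 11 9 7)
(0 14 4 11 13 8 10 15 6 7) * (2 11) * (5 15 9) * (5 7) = (0 14 4 2 11 13 8 10 9 7)(5 15 6) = [14, 1, 11, 3, 2, 15, 5, 0, 10, 7, 9, 13, 12, 8, 4, 6]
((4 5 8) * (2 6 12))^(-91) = (2 12 6)(4 8 5)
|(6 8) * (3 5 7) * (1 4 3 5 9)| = 4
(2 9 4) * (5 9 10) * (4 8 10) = (2 4)(5 9 8 10) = [0, 1, 4, 3, 2, 9, 6, 7, 10, 8, 5]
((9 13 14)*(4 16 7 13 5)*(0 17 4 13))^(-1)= (0 7 16 4 17)(5 9 14 13)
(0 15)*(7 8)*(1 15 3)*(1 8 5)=(0 3 8 7 5 1 15)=[3, 15, 2, 8, 4, 1, 6, 5, 7, 9, 10, 11, 12, 13, 14, 0]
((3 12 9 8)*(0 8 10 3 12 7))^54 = (0 3 9 8 7 10 12)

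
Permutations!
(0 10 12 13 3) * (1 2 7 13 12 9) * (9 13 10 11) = (0 11 9 1 2 7 10 13 3) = [11, 2, 7, 0, 4, 5, 6, 10, 8, 1, 13, 9, 12, 3]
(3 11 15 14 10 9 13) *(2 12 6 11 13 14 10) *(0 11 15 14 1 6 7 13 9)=(0 11 14 2 12 7 13 3 9 1 6 15 10)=[11, 6, 12, 9, 4, 5, 15, 13, 8, 1, 0, 14, 7, 3, 2, 10]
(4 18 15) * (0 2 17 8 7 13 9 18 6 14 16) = (0 2 17 8 7 13 9 18 15 4 6 14 16) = [2, 1, 17, 3, 6, 5, 14, 13, 7, 18, 10, 11, 12, 9, 16, 4, 0, 8, 15]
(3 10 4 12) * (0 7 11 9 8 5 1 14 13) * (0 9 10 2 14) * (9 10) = (0 7 11 9 8 5 1)(2 14 13 10 4 12 3) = [7, 0, 14, 2, 12, 1, 6, 11, 5, 8, 4, 9, 3, 10, 13]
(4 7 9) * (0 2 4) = [2, 1, 4, 3, 7, 5, 6, 9, 8, 0] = (0 2 4 7 9)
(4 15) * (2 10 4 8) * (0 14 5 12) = (0 14 5 12)(2 10 4 15 8) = [14, 1, 10, 3, 15, 12, 6, 7, 2, 9, 4, 11, 0, 13, 5, 8]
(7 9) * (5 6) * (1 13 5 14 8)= [0, 13, 2, 3, 4, 6, 14, 9, 1, 7, 10, 11, 12, 5, 8]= (1 13 5 6 14 8)(7 9)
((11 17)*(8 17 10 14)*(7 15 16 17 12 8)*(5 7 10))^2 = ((5 7 15 16 17 11)(8 12)(10 14))^2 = (5 15 17)(7 16 11)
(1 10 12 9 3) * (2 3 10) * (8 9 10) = (1 2 3)(8 9)(10 12) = [0, 2, 3, 1, 4, 5, 6, 7, 9, 8, 12, 11, 10]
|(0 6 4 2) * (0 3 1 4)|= 4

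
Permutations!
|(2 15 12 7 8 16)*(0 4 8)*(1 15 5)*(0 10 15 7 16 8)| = 8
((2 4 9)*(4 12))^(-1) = ((2 12 4 9))^(-1) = (2 9 4 12)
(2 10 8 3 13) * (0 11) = (0 11)(2 10 8 3 13) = [11, 1, 10, 13, 4, 5, 6, 7, 3, 9, 8, 0, 12, 2]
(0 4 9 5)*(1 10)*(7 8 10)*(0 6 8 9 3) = (0 4 3)(1 7 9 5 6 8 10) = [4, 7, 2, 0, 3, 6, 8, 9, 10, 5, 1]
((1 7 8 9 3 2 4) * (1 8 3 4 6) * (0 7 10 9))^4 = (0 6 4 3 10)(1 8 2 9 7)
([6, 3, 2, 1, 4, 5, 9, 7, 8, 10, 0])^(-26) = (0 9)(6 10)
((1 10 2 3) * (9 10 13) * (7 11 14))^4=((1 13 9 10 2 3)(7 11 14))^4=(1 2 9)(3 10 13)(7 11 14)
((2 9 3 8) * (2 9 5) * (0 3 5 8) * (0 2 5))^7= (0 2 9 3 8)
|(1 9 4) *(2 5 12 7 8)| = |(1 9 4)(2 5 12 7 8)| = 15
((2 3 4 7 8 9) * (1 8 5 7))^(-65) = (1 8 9 2 3 4)(5 7)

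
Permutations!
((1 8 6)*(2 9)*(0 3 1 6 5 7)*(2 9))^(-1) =((9)(0 3 1 8 5 7))^(-1) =(9)(0 7 5 8 1 3)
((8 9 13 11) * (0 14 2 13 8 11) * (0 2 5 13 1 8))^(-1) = (0 9 8 1 2 13 5 14)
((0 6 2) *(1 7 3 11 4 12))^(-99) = (1 11)(3 12)(4 7)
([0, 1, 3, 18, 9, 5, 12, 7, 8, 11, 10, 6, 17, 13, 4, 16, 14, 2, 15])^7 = (2 9 18 6 16 17 4 3 11 15 12 14)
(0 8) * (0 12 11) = (0 8 12 11) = [8, 1, 2, 3, 4, 5, 6, 7, 12, 9, 10, 0, 11]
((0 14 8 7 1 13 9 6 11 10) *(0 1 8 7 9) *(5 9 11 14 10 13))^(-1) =(0 13 11 8 7 14 6 9 5 1 10)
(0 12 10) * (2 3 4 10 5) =[12, 1, 3, 4, 10, 2, 6, 7, 8, 9, 0, 11, 5] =(0 12 5 2 3 4 10)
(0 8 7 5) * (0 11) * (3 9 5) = (0 8 7 3 9 5 11) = [8, 1, 2, 9, 4, 11, 6, 3, 7, 5, 10, 0]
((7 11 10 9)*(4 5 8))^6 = (7 10)(9 11)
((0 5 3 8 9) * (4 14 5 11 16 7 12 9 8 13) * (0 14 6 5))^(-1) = ((0 11 16 7 12 9 14)(3 13 4 6 5))^(-1) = (0 14 9 12 7 16 11)(3 5 6 4 13)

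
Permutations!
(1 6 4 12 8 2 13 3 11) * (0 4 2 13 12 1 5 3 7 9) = (0 4 1 6 2 12 8 13 7 9)(3 11 5) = [4, 6, 12, 11, 1, 3, 2, 9, 13, 0, 10, 5, 8, 7]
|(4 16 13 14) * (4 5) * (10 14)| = 6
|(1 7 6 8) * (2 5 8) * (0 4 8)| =8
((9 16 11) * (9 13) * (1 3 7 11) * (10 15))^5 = (1 9 11 3 16 13 7)(10 15)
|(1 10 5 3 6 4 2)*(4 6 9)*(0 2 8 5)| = 20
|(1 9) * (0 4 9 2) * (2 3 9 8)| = |(0 4 8 2)(1 3 9)| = 12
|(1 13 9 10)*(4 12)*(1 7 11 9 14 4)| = |(1 13 14 4 12)(7 11 9 10)| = 20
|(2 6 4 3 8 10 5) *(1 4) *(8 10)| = |(1 4 3 10 5 2 6)| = 7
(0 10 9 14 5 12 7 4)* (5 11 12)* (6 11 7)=[10, 1, 2, 3, 0, 5, 11, 4, 8, 14, 9, 12, 6, 13, 7]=(0 10 9 14 7 4)(6 11 12)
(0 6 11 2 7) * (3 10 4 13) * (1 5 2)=(0 6 11 1 5 2 7)(3 10 4 13)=[6, 5, 7, 10, 13, 2, 11, 0, 8, 9, 4, 1, 12, 3]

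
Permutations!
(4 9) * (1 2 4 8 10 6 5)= (1 2 4 9 8 10 6 5)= [0, 2, 4, 3, 9, 1, 5, 7, 10, 8, 6]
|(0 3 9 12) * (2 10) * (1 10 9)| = |(0 3 1 10 2 9 12)| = 7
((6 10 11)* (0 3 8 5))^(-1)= (0 5 8 3)(6 11 10)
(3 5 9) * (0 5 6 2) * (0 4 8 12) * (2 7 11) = [5, 1, 4, 6, 8, 9, 7, 11, 12, 3, 10, 2, 0] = (0 5 9 3 6 7 11 2 4 8 12)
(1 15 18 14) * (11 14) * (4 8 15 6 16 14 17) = (1 6 16 14)(4 8 15 18 11 17) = [0, 6, 2, 3, 8, 5, 16, 7, 15, 9, 10, 17, 12, 13, 1, 18, 14, 4, 11]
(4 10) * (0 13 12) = (0 13 12)(4 10) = [13, 1, 2, 3, 10, 5, 6, 7, 8, 9, 4, 11, 0, 12]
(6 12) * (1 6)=(1 6 12)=[0, 6, 2, 3, 4, 5, 12, 7, 8, 9, 10, 11, 1]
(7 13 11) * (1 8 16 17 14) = (1 8 16 17 14)(7 13 11) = [0, 8, 2, 3, 4, 5, 6, 13, 16, 9, 10, 7, 12, 11, 1, 15, 17, 14]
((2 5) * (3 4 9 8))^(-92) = (9) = ((2 5)(3 4 9 8))^(-92)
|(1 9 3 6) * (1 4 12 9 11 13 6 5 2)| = 10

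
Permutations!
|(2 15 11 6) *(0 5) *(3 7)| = |(0 5)(2 15 11 6)(3 7)| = 4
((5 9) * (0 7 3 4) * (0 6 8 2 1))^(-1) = (0 1 2 8 6 4 3 7)(5 9)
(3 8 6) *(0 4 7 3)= [4, 1, 2, 8, 7, 5, 0, 3, 6]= (0 4 7 3 8 6)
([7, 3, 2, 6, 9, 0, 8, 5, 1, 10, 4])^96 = (10)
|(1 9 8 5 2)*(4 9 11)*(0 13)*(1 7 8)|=4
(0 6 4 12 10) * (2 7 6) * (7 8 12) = [2, 1, 8, 3, 7, 5, 4, 6, 12, 9, 0, 11, 10] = (0 2 8 12 10)(4 7 6)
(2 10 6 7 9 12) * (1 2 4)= [0, 2, 10, 3, 1, 5, 7, 9, 8, 12, 6, 11, 4]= (1 2 10 6 7 9 12 4)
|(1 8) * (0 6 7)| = 6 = |(0 6 7)(1 8)|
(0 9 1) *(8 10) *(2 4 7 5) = [9, 0, 4, 3, 7, 2, 6, 5, 10, 1, 8] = (0 9 1)(2 4 7 5)(8 10)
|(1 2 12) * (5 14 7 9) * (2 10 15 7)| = 9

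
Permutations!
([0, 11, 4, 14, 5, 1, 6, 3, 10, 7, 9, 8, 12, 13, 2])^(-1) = [0, 5, 14, 7, 2, 4, 6, 9, 11, 10, 8, 1, 12, 13, 3]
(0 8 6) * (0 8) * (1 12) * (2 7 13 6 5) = (1 12)(2 7 13 6 8 5) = [0, 12, 7, 3, 4, 2, 8, 13, 5, 9, 10, 11, 1, 6]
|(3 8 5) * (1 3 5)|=|(1 3 8)|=3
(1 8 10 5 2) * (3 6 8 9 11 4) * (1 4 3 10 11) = [0, 9, 4, 6, 10, 2, 8, 7, 11, 1, 5, 3] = (1 9)(2 4 10 5)(3 6 8 11)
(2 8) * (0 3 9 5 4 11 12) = (0 3 9 5 4 11 12)(2 8) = [3, 1, 8, 9, 11, 4, 6, 7, 2, 5, 10, 12, 0]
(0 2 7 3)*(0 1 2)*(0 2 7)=[2, 7, 0, 1, 4, 5, 6, 3]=(0 2)(1 7 3)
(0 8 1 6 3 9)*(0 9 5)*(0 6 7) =(9)(0 8 1 7)(3 5 6) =[8, 7, 2, 5, 4, 6, 3, 0, 1, 9]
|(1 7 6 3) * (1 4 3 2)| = 4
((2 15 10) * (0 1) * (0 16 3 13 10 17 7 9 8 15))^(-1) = ((0 1 16 3 13 10 2)(7 9 8 15 17))^(-1) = (0 2 10 13 3 16 1)(7 17 15 8 9)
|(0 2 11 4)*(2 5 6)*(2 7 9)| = |(0 5 6 7 9 2 11 4)| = 8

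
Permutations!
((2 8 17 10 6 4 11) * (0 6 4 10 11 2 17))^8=((0 6 10 4 2 8)(11 17))^8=(17)(0 10 2)(4 8 6)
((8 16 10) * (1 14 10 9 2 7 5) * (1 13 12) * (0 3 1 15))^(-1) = ((0 3 1 14 10 8 16 9 2 7 5 13 12 15))^(-1) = (0 15 12 13 5 7 2 9 16 8 10 14 1 3)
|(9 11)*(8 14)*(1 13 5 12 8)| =6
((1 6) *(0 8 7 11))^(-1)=((0 8 7 11)(1 6))^(-1)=(0 11 7 8)(1 6)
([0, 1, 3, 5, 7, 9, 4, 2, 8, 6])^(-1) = (2 7 4 6 9 5 3)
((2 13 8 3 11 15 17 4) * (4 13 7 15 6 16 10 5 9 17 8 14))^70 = ((2 7 15 8 3 11 6 16 10 5 9 17 13 14 4))^70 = (2 9 11)(3 4 5)(6 7 17)(8 14 10)(13 16 15)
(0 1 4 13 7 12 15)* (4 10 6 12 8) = [1, 10, 2, 3, 13, 5, 12, 8, 4, 9, 6, 11, 15, 7, 14, 0] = (0 1 10 6 12 15)(4 13 7 8)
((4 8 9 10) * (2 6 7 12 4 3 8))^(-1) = (2 4 12 7 6)(3 10 9 8)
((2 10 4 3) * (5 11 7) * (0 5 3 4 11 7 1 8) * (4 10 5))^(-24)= ((0 4 10 11 1 8)(2 5 7 3))^(-24)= (11)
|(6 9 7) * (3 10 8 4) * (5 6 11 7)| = 12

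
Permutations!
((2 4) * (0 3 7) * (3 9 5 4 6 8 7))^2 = ((0 9 5 4 2 6 8 7))^2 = (0 5 2 8)(4 6 7 9)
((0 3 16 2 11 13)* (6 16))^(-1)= (0 13 11 2 16 6 3)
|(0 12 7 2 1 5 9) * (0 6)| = |(0 12 7 2 1 5 9 6)| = 8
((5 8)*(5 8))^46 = ((8))^46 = (8)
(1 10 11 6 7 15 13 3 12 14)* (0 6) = [6, 10, 2, 12, 4, 5, 7, 15, 8, 9, 11, 0, 14, 3, 1, 13] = (0 6 7 15 13 3 12 14 1 10 11)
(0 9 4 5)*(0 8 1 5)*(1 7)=(0 9 4)(1 5 8 7)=[9, 5, 2, 3, 0, 8, 6, 1, 7, 4]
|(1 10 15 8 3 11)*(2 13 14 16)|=|(1 10 15 8 3 11)(2 13 14 16)|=12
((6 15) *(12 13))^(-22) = (15)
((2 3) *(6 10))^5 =((2 3)(6 10))^5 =(2 3)(6 10)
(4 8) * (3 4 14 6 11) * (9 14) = (3 4 8 9 14 6 11) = [0, 1, 2, 4, 8, 5, 11, 7, 9, 14, 10, 3, 12, 13, 6]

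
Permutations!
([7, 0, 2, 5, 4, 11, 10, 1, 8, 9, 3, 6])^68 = (0 1 7)(3 6 5 10 11)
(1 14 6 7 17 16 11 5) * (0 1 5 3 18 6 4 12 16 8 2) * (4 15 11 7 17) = (0 1 14 15 11 3 18 6 17 8 2)(4 12 16 7) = [1, 14, 0, 18, 12, 5, 17, 4, 2, 9, 10, 3, 16, 13, 15, 11, 7, 8, 6]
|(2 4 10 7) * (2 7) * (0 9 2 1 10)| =4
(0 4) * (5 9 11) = (0 4)(5 9 11) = [4, 1, 2, 3, 0, 9, 6, 7, 8, 11, 10, 5]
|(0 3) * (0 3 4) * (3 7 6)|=|(0 4)(3 7 6)|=6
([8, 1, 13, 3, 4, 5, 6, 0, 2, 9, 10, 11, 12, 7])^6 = [8, 1, 13, 3, 4, 5, 6, 0, 2, 9, 10, 11, 12, 7]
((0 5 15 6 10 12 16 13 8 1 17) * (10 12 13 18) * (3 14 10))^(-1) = (0 17 1 8 13 10 14 3 18 16 12 6 15 5)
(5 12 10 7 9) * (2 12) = [0, 1, 12, 3, 4, 2, 6, 9, 8, 5, 7, 11, 10] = (2 12 10 7 9 5)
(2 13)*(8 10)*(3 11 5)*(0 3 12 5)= (0 3 11)(2 13)(5 12)(8 10)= [3, 1, 13, 11, 4, 12, 6, 7, 10, 9, 8, 0, 5, 2]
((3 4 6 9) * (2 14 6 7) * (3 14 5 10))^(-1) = ((2 5 10 3 4 7)(6 9 14))^(-1) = (2 7 4 3 10 5)(6 14 9)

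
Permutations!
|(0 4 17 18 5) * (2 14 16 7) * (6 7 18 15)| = 11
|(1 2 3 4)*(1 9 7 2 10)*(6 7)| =6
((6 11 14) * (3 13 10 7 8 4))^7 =(3 13 10 7 8 4)(6 11 14)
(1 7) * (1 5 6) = [0, 7, 2, 3, 4, 6, 1, 5] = (1 7 5 6)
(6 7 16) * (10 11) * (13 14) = (6 7 16)(10 11)(13 14) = [0, 1, 2, 3, 4, 5, 7, 16, 8, 9, 11, 10, 12, 14, 13, 15, 6]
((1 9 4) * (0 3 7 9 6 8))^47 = ((0 3 7 9 4 1 6 8))^47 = (0 8 6 1 4 9 7 3)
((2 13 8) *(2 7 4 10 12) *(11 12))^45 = (2 10 8 12 4 13 11 7)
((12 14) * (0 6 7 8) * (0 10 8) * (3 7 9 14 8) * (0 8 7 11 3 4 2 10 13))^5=(0 7 9 13 12 6 8 14)(2 4 10)(3 11)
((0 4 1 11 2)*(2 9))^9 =((0 4 1 11 9 2))^9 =(0 11)(1 2)(4 9)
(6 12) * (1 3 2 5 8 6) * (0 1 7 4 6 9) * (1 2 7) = [2, 3, 5, 7, 6, 8, 12, 4, 9, 0, 10, 11, 1] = (0 2 5 8 9)(1 3 7 4 6 12)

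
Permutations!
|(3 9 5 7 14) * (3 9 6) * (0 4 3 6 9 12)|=|(0 4 3 9 5 7 14 12)|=8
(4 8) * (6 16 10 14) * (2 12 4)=(2 12 4 8)(6 16 10 14)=[0, 1, 12, 3, 8, 5, 16, 7, 2, 9, 14, 11, 4, 13, 6, 15, 10]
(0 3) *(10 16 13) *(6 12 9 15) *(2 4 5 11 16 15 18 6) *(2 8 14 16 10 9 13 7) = (0 3)(2 4 5 11 10 15 8 14 16 7)(6 12 13 9 18) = [3, 1, 4, 0, 5, 11, 12, 2, 14, 18, 15, 10, 13, 9, 16, 8, 7, 17, 6]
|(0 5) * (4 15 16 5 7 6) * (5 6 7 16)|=|(0 16 6 4 15 5)|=6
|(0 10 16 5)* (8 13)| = 4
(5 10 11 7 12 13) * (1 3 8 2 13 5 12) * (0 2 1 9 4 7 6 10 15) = (0 2 13 12 5 15)(1 3 8)(4 7 9)(6 10 11) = [2, 3, 13, 8, 7, 15, 10, 9, 1, 4, 11, 6, 5, 12, 14, 0]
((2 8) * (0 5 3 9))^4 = (9)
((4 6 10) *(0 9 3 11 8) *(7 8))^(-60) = ((0 9 3 11 7 8)(4 6 10))^(-60) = (11)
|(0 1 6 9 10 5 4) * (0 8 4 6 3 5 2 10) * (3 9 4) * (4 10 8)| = |(0 1 9)(2 8 3 5 6 10)| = 6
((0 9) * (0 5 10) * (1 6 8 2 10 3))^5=((0 9 5 3 1 6 8 2 10))^5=(0 6 9 8 5 2 3 10 1)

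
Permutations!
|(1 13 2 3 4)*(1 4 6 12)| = |(1 13 2 3 6 12)| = 6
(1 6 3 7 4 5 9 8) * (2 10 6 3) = (1 3 7 4 5 9 8)(2 10 6) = [0, 3, 10, 7, 5, 9, 2, 4, 1, 8, 6]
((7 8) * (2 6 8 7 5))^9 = (2 6 8 5)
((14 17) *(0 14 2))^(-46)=((0 14 17 2))^(-46)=(0 17)(2 14)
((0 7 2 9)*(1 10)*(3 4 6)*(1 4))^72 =((0 7 2 9)(1 10 4 6 3))^72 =(1 4 3 10 6)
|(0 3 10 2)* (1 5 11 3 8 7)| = 9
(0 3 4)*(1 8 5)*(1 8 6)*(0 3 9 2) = (0 9 2)(1 6)(3 4)(5 8) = [9, 6, 0, 4, 3, 8, 1, 7, 5, 2]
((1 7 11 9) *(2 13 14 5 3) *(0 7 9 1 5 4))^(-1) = (0 4 14 13 2 3 5 9 1 11 7)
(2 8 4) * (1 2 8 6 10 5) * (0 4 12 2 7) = [4, 7, 6, 3, 8, 1, 10, 0, 12, 9, 5, 11, 2] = (0 4 8 12 2 6 10 5 1 7)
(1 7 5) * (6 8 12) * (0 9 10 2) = (0 9 10 2)(1 7 5)(6 8 12) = [9, 7, 0, 3, 4, 1, 8, 5, 12, 10, 2, 11, 6]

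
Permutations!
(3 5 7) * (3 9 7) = (3 5)(7 9) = [0, 1, 2, 5, 4, 3, 6, 9, 8, 7]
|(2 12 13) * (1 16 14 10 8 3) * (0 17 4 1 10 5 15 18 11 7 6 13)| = 15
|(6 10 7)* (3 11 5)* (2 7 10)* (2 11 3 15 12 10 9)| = |(2 7 6 11 5 15 12 10 9)| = 9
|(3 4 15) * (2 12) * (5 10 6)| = 6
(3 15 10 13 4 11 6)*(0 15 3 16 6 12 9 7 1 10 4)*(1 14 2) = [15, 10, 1, 3, 11, 5, 16, 14, 8, 7, 13, 12, 9, 0, 2, 4, 6] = (0 15 4 11 12 9 7 14 2 1 10 13)(6 16)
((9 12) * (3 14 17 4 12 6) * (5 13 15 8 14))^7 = ((3 5 13 15 8 14 17 4 12 9 6))^7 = (3 4 15 6 17 13 9 14 5 12 8)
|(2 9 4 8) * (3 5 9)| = 6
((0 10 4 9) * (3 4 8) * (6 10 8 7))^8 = ((0 8 3 4 9)(6 10 7))^8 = (0 4 8 9 3)(6 7 10)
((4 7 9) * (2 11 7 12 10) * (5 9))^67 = (2 5 12 11 9 10 7 4)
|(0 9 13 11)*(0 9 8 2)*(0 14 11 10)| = |(0 8 2 14 11 9 13 10)| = 8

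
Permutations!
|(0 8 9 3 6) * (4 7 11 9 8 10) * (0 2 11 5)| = 5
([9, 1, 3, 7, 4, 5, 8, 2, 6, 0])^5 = [9, 1, 7, 2, 4, 5, 8, 3, 6, 0]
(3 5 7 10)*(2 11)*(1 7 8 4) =(1 7 10 3 5 8 4)(2 11) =[0, 7, 11, 5, 1, 8, 6, 10, 4, 9, 3, 2]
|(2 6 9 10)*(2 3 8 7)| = 7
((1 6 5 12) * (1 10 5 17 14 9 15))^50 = (1 17 9)(5 10 12)(6 14 15)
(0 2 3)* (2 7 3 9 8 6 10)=(0 7 3)(2 9 8 6 10)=[7, 1, 9, 0, 4, 5, 10, 3, 6, 8, 2]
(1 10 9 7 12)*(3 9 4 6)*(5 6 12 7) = [0, 10, 2, 9, 12, 6, 3, 7, 8, 5, 4, 11, 1] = (1 10 4 12)(3 9 5 6)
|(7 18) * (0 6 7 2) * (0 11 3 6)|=6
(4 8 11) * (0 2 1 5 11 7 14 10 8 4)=(0 2 1 5 11)(7 14 10 8)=[2, 5, 1, 3, 4, 11, 6, 14, 7, 9, 8, 0, 12, 13, 10]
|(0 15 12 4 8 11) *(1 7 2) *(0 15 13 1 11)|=10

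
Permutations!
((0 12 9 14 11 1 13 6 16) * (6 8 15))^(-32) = (0 12 9 14 11 1 13 8 15 6 16)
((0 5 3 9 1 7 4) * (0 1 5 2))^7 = (0 2)(1 7 4)(3 9 5)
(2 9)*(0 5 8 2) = (0 5 8 2 9) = [5, 1, 9, 3, 4, 8, 6, 7, 2, 0]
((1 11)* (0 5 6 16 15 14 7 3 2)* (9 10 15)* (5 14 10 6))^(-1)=((0 14 7 3 2)(1 11)(6 16 9)(10 15))^(-1)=(0 2 3 7 14)(1 11)(6 9 16)(10 15)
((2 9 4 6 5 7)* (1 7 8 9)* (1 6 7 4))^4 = (1 6)(2 9)(4 5)(7 8)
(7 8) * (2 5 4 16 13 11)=(2 5 4 16 13 11)(7 8)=[0, 1, 5, 3, 16, 4, 6, 8, 7, 9, 10, 2, 12, 11, 14, 15, 13]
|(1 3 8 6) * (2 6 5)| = |(1 3 8 5 2 6)| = 6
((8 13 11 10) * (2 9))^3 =((2 9)(8 13 11 10))^3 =(2 9)(8 10 11 13)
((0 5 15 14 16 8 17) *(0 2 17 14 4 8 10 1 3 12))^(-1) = ((0 5 15 4 8 14 16 10 1 3 12)(2 17))^(-1) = (0 12 3 1 10 16 14 8 4 15 5)(2 17)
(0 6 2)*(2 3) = (0 6 3 2) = [6, 1, 0, 2, 4, 5, 3]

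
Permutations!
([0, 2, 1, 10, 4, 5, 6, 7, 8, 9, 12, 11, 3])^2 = [0, 1, 2, 12, 4, 5, 6, 7, 8, 9, 3, 11, 10]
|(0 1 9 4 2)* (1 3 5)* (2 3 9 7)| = 8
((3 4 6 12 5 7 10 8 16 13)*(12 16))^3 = (3 16 4 13 6)(5 8 7 12 10)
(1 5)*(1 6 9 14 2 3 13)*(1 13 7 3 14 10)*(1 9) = [0, 5, 14, 7, 4, 6, 1, 3, 8, 10, 9, 11, 12, 13, 2] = (1 5 6)(2 14)(3 7)(9 10)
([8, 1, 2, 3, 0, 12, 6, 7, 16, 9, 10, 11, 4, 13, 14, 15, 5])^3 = (0 5)(4 16)(8 12)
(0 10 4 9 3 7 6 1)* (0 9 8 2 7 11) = (0 10 4 8 2 7 6 1 9 3 11) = [10, 9, 7, 11, 8, 5, 1, 6, 2, 3, 4, 0]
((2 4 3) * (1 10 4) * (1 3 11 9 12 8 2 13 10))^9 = (13)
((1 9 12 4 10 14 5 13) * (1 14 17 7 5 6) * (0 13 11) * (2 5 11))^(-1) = ((0 13 14 6 1 9 12 4 10 17 7 11)(2 5))^(-1) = (0 11 7 17 10 4 12 9 1 6 14 13)(2 5)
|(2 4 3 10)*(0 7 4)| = |(0 7 4 3 10 2)| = 6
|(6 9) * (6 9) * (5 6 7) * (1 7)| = 4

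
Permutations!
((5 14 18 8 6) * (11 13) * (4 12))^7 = ((4 12)(5 14 18 8 6)(11 13))^7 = (4 12)(5 18 6 14 8)(11 13)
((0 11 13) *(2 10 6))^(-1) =((0 11 13)(2 10 6))^(-1) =(0 13 11)(2 6 10)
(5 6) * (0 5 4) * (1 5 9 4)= [9, 5, 2, 3, 0, 6, 1, 7, 8, 4]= (0 9 4)(1 5 6)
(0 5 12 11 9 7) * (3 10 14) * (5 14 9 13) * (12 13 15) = (0 14 3 10 9 7)(5 13)(11 15 12) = [14, 1, 2, 10, 4, 13, 6, 0, 8, 7, 9, 15, 11, 5, 3, 12]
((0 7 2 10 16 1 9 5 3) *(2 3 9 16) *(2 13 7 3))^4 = (16)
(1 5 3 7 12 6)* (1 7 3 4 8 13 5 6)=(1 6 7 12)(4 8 13 5)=[0, 6, 2, 3, 8, 4, 7, 12, 13, 9, 10, 11, 1, 5]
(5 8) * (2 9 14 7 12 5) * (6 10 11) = (2 9 14 7 12 5 8)(6 10 11) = [0, 1, 9, 3, 4, 8, 10, 12, 2, 14, 11, 6, 5, 13, 7]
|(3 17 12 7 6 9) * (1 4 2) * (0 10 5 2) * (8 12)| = |(0 10 5 2 1 4)(3 17 8 12 7 6 9)| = 42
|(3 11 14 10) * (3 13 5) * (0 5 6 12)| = |(0 5 3 11 14 10 13 6 12)| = 9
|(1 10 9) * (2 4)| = |(1 10 9)(2 4)| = 6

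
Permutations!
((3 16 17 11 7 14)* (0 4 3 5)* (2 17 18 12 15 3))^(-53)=((0 4 2 17 11 7 14 5)(3 16 18 12 15))^(-53)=(0 17 14 4 11 5 2 7)(3 18 15 16 12)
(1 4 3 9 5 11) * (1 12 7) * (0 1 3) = (0 1 4)(3 9 5 11 12 7) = [1, 4, 2, 9, 0, 11, 6, 3, 8, 5, 10, 12, 7]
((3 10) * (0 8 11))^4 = ((0 8 11)(3 10))^4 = (0 8 11)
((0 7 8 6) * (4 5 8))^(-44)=(0 8 4)(5 7 6)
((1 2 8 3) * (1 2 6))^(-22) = (2 3 8)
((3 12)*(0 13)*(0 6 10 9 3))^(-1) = ((0 13 6 10 9 3 12))^(-1) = (0 12 3 9 10 6 13)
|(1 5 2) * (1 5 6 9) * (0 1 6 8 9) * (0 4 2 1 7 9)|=9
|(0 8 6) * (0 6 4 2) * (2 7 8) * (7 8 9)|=|(0 2)(4 8)(7 9)|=2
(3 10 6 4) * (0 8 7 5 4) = [8, 1, 2, 10, 3, 4, 0, 5, 7, 9, 6] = (0 8 7 5 4 3 10 6)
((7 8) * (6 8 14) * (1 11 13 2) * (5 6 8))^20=((1 11 13 2)(5 6)(7 14 8))^20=(7 8 14)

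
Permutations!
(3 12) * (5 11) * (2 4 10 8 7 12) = (2 4 10 8 7 12 3)(5 11) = [0, 1, 4, 2, 10, 11, 6, 12, 7, 9, 8, 5, 3]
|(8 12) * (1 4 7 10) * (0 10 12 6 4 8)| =8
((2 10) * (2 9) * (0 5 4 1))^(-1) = (0 1 4 5)(2 9 10)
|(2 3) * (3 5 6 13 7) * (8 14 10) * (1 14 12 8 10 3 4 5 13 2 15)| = 12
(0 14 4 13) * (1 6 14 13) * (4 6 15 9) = (0 13)(1 15 9 4)(6 14) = [13, 15, 2, 3, 1, 5, 14, 7, 8, 4, 10, 11, 12, 0, 6, 9]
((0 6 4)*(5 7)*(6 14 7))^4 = ((0 14 7 5 6 4))^4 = (0 6 7)(4 5 14)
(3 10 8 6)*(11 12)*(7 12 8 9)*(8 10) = (3 8 6)(7 12 11 10 9) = [0, 1, 2, 8, 4, 5, 3, 12, 6, 7, 9, 10, 11]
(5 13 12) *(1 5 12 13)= (13)(1 5)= [0, 5, 2, 3, 4, 1, 6, 7, 8, 9, 10, 11, 12, 13]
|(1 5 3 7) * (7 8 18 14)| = 7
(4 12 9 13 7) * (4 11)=(4 12 9 13 7 11)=[0, 1, 2, 3, 12, 5, 6, 11, 8, 13, 10, 4, 9, 7]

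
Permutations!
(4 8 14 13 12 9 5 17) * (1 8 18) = (1 8 14 13 12 9 5 17 4 18) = [0, 8, 2, 3, 18, 17, 6, 7, 14, 5, 10, 11, 9, 12, 13, 15, 16, 4, 1]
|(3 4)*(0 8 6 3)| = 5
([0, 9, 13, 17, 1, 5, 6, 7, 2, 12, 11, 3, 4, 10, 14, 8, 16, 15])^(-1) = [0, 4, 8, 11, 12, 5, 6, 7, 15, 1, 13, 10, 9, 2, 14, 17, 16, 3]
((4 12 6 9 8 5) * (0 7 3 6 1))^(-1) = (0 1 12 4 5 8 9 6 3 7)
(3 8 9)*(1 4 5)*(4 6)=(1 6 4 5)(3 8 9)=[0, 6, 2, 8, 5, 1, 4, 7, 9, 3]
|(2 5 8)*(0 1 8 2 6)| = 4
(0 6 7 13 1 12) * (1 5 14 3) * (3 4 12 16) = (0 6 7 13 5 14 4 12)(1 16 3) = [6, 16, 2, 1, 12, 14, 7, 13, 8, 9, 10, 11, 0, 5, 4, 15, 3]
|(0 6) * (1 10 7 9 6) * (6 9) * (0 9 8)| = 7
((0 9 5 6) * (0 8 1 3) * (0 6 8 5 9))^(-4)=(9)(1 3 6 5 8)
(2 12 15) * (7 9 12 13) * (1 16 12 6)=[0, 16, 13, 3, 4, 5, 1, 9, 8, 6, 10, 11, 15, 7, 14, 2, 12]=(1 16 12 15 2 13 7 9 6)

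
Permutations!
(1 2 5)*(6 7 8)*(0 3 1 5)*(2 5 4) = (0 3 1 5 4 2)(6 7 8) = [3, 5, 0, 1, 2, 4, 7, 8, 6]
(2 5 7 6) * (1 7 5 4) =[0, 7, 4, 3, 1, 5, 2, 6] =(1 7 6 2 4)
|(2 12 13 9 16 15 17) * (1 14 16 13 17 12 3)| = |(1 14 16 15 12 17 2 3)(9 13)| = 8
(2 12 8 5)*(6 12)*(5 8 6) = (2 5)(6 12) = [0, 1, 5, 3, 4, 2, 12, 7, 8, 9, 10, 11, 6]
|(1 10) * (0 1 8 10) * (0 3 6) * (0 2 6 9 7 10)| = |(0 1 3 9 7 10 8)(2 6)| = 14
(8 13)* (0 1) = (0 1)(8 13) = [1, 0, 2, 3, 4, 5, 6, 7, 13, 9, 10, 11, 12, 8]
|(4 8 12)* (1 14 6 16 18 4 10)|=|(1 14 6 16 18 4 8 12 10)|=9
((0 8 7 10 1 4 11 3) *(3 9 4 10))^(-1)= ((0 8 7 3)(1 10)(4 11 9))^(-1)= (0 3 7 8)(1 10)(4 9 11)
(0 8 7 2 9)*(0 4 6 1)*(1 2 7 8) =(0 1)(2 9 4 6) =[1, 0, 9, 3, 6, 5, 2, 7, 8, 4]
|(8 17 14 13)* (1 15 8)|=6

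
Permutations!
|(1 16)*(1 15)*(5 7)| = |(1 16 15)(5 7)| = 6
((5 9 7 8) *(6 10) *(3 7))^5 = (6 10)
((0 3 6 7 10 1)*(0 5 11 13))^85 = (0 10 13 7 11 6 5 3 1)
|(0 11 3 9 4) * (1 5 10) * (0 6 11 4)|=6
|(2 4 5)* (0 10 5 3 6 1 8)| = 9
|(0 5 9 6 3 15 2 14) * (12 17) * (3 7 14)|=|(0 5 9 6 7 14)(2 3 15)(12 17)|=6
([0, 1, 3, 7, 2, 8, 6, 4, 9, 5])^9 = (9)(2 3 7 4)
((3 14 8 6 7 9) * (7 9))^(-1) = ((3 14 8 6 9))^(-1) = (3 9 6 8 14)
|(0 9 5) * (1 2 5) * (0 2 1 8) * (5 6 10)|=|(0 9 8)(2 6 10 5)|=12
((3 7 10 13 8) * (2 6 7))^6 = (2 3 8 13 10 7 6)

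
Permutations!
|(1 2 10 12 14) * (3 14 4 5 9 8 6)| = |(1 2 10 12 4 5 9 8 6 3 14)| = 11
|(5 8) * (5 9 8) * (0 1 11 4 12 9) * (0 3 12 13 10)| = |(0 1 11 4 13 10)(3 12 9 8)| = 12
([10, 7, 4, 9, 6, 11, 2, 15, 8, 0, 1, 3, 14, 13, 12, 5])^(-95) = (0 15 9 7 3 1 11 10 5)(2 4 6)(12 14)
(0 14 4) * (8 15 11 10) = (0 14 4)(8 15 11 10) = [14, 1, 2, 3, 0, 5, 6, 7, 15, 9, 8, 10, 12, 13, 4, 11]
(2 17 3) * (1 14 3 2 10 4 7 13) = (1 14 3 10 4 7 13)(2 17) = [0, 14, 17, 10, 7, 5, 6, 13, 8, 9, 4, 11, 12, 1, 3, 15, 16, 2]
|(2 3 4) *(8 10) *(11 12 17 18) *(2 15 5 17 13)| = |(2 3 4 15 5 17 18 11 12 13)(8 10)| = 10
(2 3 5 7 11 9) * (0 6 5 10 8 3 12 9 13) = (0 6 5 7 11 13)(2 12 9)(3 10 8) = [6, 1, 12, 10, 4, 7, 5, 11, 3, 2, 8, 13, 9, 0]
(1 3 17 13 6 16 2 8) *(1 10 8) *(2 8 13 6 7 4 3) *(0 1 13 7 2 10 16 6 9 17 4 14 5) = [1, 10, 13, 4, 3, 0, 6, 14, 16, 17, 7, 11, 12, 2, 5, 15, 8, 9] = (0 1 10 7 14 5)(2 13)(3 4)(8 16)(9 17)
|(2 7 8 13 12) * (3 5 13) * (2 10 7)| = 7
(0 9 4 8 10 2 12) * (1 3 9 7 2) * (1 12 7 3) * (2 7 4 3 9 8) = (0 9 3 8 10 12)(2 4) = [9, 1, 4, 8, 2, 5, 6, 7, 10, 3, 12, 11, 0]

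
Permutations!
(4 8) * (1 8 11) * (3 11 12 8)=(1 3 11)(4 12 8)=[0, 3, 2, 11, 12, 5, 6, 7, 4, 9, 10, 1, 8]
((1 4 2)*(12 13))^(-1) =(1 2 4)(12 13) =((1 4 2)(12 13))^(-1)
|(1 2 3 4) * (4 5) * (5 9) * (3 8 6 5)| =6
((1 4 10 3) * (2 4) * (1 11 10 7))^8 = (3 10 11)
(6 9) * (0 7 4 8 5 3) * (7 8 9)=(0 8 5 3)(4 9 6 7)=[8, 1, 2, 0, 9, 3, 7, 4, 5, 6]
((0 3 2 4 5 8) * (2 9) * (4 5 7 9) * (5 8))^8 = ((0 3 4 7 9 2 8))^8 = (0 3 4 7 9 2 8)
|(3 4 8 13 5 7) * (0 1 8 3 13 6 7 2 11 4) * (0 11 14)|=9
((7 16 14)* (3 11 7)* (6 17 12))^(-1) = ((3 11 7 16 14)(6 17 12))^(-1) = (3 14 16 7 11)(6 12 17)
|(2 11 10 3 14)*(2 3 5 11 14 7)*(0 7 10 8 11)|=14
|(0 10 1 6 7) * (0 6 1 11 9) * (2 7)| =12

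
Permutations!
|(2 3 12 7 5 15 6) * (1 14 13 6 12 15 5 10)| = |(1 14 13 6 2 3 15 12 7 10)| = 10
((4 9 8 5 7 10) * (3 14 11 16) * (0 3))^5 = (16)(4 10 7 5 8 9)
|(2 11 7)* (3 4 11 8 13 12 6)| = 9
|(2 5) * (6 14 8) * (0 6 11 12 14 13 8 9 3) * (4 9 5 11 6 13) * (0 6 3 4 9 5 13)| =11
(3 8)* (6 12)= (3 8)(6 12)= [0, 1, 2, 8, 4, 5, 12, 7, 3, 9, 10, 11, 6]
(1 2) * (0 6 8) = (0 6 8)(1 2) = [6, 2, 1, 3, 4, 5, 8, 7, 0]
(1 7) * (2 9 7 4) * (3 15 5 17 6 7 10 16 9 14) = (1 4 2 14 3 15 5 17 6 7)(9 10 16) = [0, 4, 14, 15, 2, 17, 7, 1, 8, 10, 16, 11, 12, 13, 3, 5, 9, 6]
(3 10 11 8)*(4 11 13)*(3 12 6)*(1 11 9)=(1 11 8 12 6 3 10 13 4 9)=[0, 11, 2, 10, 9, 5, 3, 7, 12, 1, 13, 8, 6, 4]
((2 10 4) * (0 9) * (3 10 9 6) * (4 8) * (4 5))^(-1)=((0 6 3 10 8 5 4 2 9))^(-1)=(0 9 2 4 5 8 10 3 6)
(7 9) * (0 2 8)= [2, 1, 8, 3, 4, 5, 6, 9, 0, 7]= (0 2 8)(7 9)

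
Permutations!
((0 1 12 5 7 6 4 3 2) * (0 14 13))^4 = ((0 1 12 5 7 6 4 3 2 14 13))^4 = (0 7 2 1 6 14 12 4 13 5 3)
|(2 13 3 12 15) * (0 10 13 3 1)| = 4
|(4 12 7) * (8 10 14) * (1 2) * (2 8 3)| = 6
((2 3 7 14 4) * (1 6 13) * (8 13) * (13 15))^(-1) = ((1 6 8 15 13)(2 3 7 14 4))^(-1) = (1 13 15 8 6)(2 4 14 7 3)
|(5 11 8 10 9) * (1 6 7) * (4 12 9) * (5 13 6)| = |(1 5 11 8 10 4 12 9 13 6 7)| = 11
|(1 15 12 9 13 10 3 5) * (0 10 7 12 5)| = |(0 10 3)(1 15 5)(7 12 9 13)| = 12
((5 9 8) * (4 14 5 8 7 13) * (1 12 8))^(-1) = ((1 12 8)(4 14 5 9 7 13))^(-1) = (1 8 12)(4 13 7 9 5 14)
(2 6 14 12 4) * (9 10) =(2 6 14 12 4)(9 10) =[0, 1, 6, 3, 2, 5, 14, 7, 8, 10, 9, 11, 4, 13, 12]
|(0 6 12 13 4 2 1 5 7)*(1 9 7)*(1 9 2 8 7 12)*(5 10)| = 11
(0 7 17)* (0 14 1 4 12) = (0 7 17 14 1 4 12) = [7, 4, 2, 3, 12, 5, 6, 17, 8, 9, 10, 11, 0, 13, 1, 15, 16, 14]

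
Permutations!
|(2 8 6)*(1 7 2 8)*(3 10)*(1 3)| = |(1 7 2 3 10)(6 8)| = 10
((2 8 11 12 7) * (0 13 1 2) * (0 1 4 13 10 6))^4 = (13)(0 10 6)(1 12 8)(2 7 11)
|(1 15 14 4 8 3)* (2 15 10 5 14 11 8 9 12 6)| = 13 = |(1 10 5 14 4 9 12 6 2 15 11 8 3)|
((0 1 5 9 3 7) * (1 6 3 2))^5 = (0 6 3 7)(1 5 9 2)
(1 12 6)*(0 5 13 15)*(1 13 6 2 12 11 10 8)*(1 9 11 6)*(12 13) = (0 5 1 6 12 2 13 15)(8 9 11 10) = [5, 6, 13, 3, 4, 1, 12, 7, 9, 11, 8, 10, 2, 15, 14, 0]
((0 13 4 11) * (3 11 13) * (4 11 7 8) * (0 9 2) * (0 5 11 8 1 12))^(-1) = ((0 3 7 1 12)(2 5 11 9)(4 13 8))^(-1) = (0 12 1 7 3)(2 9 11 5)(4 8 13)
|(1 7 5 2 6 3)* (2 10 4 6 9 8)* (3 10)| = 12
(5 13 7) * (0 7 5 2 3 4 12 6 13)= (0 7 2 3 4 12 6 13 5)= [7, 1, 3, 4, 12, 0, 13, 2, 8, 9, 10, 11, 6, 5]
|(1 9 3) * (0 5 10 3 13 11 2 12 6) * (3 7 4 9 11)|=13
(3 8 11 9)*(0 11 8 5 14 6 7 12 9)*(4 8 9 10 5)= (0 11)(3 4 8 9)(5 14 6 7 12 10)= [11, 1, 2, 4, 8, 14, 7, 12, 9, 3, 5, 0, 10, 13, 6]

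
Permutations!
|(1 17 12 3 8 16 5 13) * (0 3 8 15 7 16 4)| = 12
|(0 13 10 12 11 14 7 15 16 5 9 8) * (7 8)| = |(0 13 10 12 11 14 8)(5 9 7 15 16)| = 35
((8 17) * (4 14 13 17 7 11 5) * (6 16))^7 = (4 5 11 7 8 17 13 14)(6 16)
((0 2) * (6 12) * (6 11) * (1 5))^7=((0 2)(1 5)(6 12 11))^7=(0 2)(1 5)(6 12 11)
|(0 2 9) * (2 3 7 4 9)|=5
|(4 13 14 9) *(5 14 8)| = |(4 13 8 5 14 9)| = 6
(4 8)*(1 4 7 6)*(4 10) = (1 10 4 8 7 6) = [0, 10, 2, 3, 8, 5, 1, 6, 7, 9, 4]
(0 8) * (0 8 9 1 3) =(0 9 1 3) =[9, 3, 2, 0, 4, 5, 6, 7, 8, 1]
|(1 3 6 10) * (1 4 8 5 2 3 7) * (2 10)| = 12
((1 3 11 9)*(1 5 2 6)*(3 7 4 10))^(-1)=(1 6 2 5 9 11 3 10 4 7)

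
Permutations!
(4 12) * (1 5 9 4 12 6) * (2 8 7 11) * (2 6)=[0, 5, 8, 3, 2, 9, 1, 11, 7, 4, 10, 6, 12]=(12)(1 5 9 4 2 8 7 11 6)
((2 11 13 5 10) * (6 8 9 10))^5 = (2 8 13 10 6 11 9 5)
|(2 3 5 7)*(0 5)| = |(0 5 7 2 3)| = 5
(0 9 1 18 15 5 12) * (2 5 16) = [9, 18, 5, 3, 4, 12, 6, 7, 8, 1, 10, 11, 0, 13, 14, 16, 2, 17, 15] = (0 9 1 18 15 16 2 5 12)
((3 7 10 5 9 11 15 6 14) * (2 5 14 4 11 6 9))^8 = ((2 5)(3 7 10 14)(4 11 15 9 6))^8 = (4 9 11 6 15)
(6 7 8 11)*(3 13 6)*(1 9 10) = (1 9 10)(3 13 6 7 8 11) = [0, 9, 2, 13, 4, 5, 7, 8, 11, 10, 1, 3, 12, 6]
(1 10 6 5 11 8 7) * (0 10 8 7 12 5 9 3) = [10, 8, 2, 0, 4, 11, 9, 1, 12, 3, 6, 7, 5] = (0 10 6 9 3)(1 8 12 5 11 7)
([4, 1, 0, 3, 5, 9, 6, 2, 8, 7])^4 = (0 7 5)(2 9 4)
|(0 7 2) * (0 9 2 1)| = 6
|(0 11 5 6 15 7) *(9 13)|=6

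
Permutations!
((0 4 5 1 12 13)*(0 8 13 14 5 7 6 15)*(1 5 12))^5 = (15)(8 13)(12 14)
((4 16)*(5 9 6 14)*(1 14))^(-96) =((1 14 5 9 6)(4 16))^(-96) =(16)(1 6 9 5 14)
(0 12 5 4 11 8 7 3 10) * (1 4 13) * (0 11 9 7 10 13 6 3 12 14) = (0 14)(1 4 9 7 12 5 6 3 13)(8 10 11) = [14, 4, 2, 13, 9, 6, 3, 12, 10, 7, 11, 8, 5, 1, 0]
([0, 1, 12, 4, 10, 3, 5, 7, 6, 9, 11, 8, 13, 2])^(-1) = (2 13 12)(3 5 6 8 11 10 4)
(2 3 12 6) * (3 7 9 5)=(2 7 9 5 3 12 6)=[0, 1, 7, 12, 4, 3, 2, 9, 8, 5, 10, 11, 6]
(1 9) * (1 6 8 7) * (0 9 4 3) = [9, 4, 2, 0, 3, 5, 8, 1, 7, 6] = (0 9 6 8 7 1 4 3)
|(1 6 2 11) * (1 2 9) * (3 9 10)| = 10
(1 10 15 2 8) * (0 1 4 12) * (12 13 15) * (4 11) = (0 1 10 12)(2 8 11 4 13 15) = [1, 10, 8, 3, 13, 5, 6, 7, 11, 9, 12, 4, 0, 15, 14, 2]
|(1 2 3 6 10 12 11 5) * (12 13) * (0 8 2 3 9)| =|(0 8 2 9)(1 3 6 10 13 12 11 5)| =8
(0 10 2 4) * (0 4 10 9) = (0 9)(2 10) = [9, 1, 10, 3, 4, 5, 6, 7, 8, 0, 2]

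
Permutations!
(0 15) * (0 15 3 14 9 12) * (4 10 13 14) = [3, 1, 2, 4, 10, 5, 6, 7, 8, 12, 13, 11, 0, 14, 9, 15] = (15)(0 3 4 10 13 14 9 12)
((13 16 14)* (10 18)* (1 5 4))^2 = (18)(1 4 5)(13 14 16)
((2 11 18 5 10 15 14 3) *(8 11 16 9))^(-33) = ((2 16 9 8 11 18 5 10 15 14 3))^(-33) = (18)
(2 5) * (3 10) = [0, 1, 5, 10, 4, 2, 6, 7, 8, 9, 3] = (2 5)(3 10)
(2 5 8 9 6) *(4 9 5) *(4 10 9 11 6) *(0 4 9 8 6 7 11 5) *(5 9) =(0 4 9 5 6 2 10 8)(7 11) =[4, 1, 10, 3, 9, 6, 2, 11, 0, 5, 8, 7]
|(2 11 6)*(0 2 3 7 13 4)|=8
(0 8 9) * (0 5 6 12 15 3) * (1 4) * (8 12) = (0 12 15 3)(1 4)(5 6 8 9) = [12, 4, 2, 0, 1, 6, 8, 7, 9, 5, 10, 11, 15, 13, 14, 3]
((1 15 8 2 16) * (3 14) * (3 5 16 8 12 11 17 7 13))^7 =((1 15 12 11 17 7 13 3 14 5 16)(2 8))^7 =(1 3 11 16 13 12 5 7 15 14 17)(2 8)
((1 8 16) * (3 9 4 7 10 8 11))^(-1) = (1 16 8 10 7 4 9 3 11) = ((1 11 3 9 4 7 10 8 16))^(-1)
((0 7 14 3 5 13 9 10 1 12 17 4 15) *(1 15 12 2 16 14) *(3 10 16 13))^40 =((0 7 1 2 13 9 16 14 10 15)(3 5)(4 12 17))^40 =(4 12 17)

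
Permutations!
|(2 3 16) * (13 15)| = 6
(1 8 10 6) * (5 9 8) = (1 5 9 8 10 6) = [0, 5, 2, 3, 4, 9, 1, 7, 10, 8, 6]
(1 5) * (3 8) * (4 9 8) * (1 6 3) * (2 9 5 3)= (1 3 4 5 6 2 9 8)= [0, 3, 9, 4, 5, 6, 2, 7, 1, 8]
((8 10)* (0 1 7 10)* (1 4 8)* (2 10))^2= ((0 4 8)(1 7 2 10))^2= (0 8 4)(1 2)(7 10)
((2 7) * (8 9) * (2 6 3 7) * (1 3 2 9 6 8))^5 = ((1 3 7 8 6 2 9))^5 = (1 2 8 3 9 6 7)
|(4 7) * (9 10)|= 2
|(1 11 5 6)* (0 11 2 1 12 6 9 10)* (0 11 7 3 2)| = |(0 7 3 2 1)(5 9 10 11)(6 12)| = 20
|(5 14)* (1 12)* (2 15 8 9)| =4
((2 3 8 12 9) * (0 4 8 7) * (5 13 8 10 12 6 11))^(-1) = ((0 4 10 12 9 2 3 7)(5 13 8 6 11))^(-1) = (0 7 3 2 9 12 10 4)(5 11 6 8 13)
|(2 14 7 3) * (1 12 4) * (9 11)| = |(1 12 4)(2 14 7 3)(9 11)| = 12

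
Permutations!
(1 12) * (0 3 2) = [3, 12, 0, 2, 4, 5, 6, 7, 8, 9, 10, 11, 1] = (0 3 2)(1 12)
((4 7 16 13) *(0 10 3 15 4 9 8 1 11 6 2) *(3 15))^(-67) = (0 6 1 9 16 4 10 2 11 8 13 7 15)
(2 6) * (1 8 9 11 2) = (1 8 9 11 2 6) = [0, 8, 6, 3, 4, 5, 1, 7, 9, 11, 10, 2]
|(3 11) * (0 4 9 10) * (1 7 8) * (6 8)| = 4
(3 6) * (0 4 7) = (0 4 7)(3 6) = [4, 1, 2, 6, 7, 5, 3, 0]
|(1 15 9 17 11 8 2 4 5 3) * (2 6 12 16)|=|(1 15 9 17 11 8 6 12 16 2 4 5 3)|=13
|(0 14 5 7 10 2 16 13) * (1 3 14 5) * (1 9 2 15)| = 12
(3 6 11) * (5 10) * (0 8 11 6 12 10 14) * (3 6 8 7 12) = (0 7 12 10 5 14)(6 8 11) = [7, 1, 2, 3, 4, 14, 8, 12, 11, 9, 5, 6, 10, 13, 0]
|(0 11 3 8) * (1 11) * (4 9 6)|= 15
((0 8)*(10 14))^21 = (0 8)(10 14)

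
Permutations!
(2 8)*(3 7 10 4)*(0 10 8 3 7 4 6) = [10, 1, 3, 4, 7, 5, 0, 8, 2, 9, 6] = (0 10 6)(2 3 4 7 8)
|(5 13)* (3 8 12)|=|(3 8 12)(5 13)|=6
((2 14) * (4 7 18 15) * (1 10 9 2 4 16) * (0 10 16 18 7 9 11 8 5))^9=(0 5 8 11 10)(1 16)(2 14 4 9)(15 18)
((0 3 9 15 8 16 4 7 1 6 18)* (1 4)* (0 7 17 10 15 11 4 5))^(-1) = (0 5 7 18 6 1 16 8 15 10 17 4 11 9 3)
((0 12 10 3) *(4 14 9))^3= ((0 12 10 3)(4 14 9))^3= (14)(0 3 10 12)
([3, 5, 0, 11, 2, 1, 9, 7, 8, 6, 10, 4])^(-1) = [2, 5, 4, 0, 11, 1, 9, 7, 8, 6, 10, 3]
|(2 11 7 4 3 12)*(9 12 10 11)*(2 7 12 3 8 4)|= |(2 9 3 10 11 12 7)(4 8)|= 14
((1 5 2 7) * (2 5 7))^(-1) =(1 7)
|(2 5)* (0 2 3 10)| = |(0 2 5 3 10)| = 5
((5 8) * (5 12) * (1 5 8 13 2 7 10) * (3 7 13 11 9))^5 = (1 7 9 5 10 3 11)(2 13)(8 12)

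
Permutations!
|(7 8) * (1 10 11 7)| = 5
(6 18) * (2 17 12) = [0, 1, 17, 3, 4, 5, 18, 7, 8, 9, 10, 11, 2, 13, 14, 15, 16, 12, 6] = (2 17 12)(6 18)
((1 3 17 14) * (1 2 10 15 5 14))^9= ((1 3 17)(2 10 15 5 14))^9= (17)(2 14 5 15 10)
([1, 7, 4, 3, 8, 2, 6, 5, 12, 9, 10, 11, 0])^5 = (0 4 7 12 2 1 8 5)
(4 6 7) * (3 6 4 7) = (7)(3 6) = [0, 1, 2, 6, 4, 5, 3, 7]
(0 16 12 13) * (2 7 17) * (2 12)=(0 16 2 7 17 12 13)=[16, 1, 7, 3, 4, 5, 6, 17, 8, 9, 10, 11, 13, 0, 14, 15, 2, 12]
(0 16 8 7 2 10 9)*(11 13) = [16, 1, 10, 3, 4, 5, 6, 2, 7, 0, 9, 13, 12, 11, 14, 15, 8] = (0 16 8 7 2 10 9)(11 13)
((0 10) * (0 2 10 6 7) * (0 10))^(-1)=((0 6 7 10 2))^(-1)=(0 2 10 7 6)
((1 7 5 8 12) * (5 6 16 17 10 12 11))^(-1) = (1 12 10 17 16 6 7)(5 11 8)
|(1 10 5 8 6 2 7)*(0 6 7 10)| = 8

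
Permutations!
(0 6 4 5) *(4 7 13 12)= (0 6 7 13 12 4 5)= [6, 1, 2, 3, 5, 0, 7, 13, 8, 9, 10, 11, 4, 12]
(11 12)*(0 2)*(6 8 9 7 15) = (0 2)(6 8 9 7 15)(11 12) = [2, 1, 0, 3, 4, 5, 8, 15, 9, 7, 10, 12, 11, 13, 14, 6]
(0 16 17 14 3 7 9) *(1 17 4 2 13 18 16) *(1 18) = (0 18 16 4 2 13 1 17 14 3 7 9) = [18, 17, 13, 7, 2, 5, 6, 9, 8, 0, 10, 11, 12, 1, 3, 15, 4, 14, 16]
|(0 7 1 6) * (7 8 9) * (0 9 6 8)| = |(1 8 6 9 7)| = 5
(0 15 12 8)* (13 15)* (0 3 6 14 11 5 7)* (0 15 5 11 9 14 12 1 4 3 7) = (0 13 5)(1 4 3 6 12 8 7 15)(9 14) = [13, 4, 2, 6, 3, 0, 12, 15, 7, 14, 10, 11, 8, 5, 9, 1]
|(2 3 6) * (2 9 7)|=|(2 3 6 9 7)|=5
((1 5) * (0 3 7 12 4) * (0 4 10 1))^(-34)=((0 3 7 12 10 1 5))^(-34)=(0 3 7 12 10 1 5)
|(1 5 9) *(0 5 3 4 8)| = 7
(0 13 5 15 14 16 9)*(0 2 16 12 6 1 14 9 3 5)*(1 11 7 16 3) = (0 13)(1 14 12 6 11 7 16)(2 3 5 15 9) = [13, 14, 3, 5, 4, 15, 11, 16, 8, 2, 10, 7, 6, 0, 12, 9, 1]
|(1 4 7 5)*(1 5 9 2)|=5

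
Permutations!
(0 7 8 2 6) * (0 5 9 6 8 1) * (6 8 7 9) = (0 9 8 2 7 1)(5 6) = [9, 0, 7, 3, 4, 6, 5, 1, 2, 8]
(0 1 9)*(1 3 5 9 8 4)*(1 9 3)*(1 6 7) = (0 6 7 1 8 4 9)(3 5) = [6, 8, 2, 5, 9, 3, 7, 1, 4, 0]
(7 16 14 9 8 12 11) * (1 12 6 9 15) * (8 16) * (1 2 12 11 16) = (1 11 7 8 6 9)(2 12 16 14 15) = [0, 11, 12, 3, 4, 5, 9, 8, 6, 1, 10, 7, 16, 13, 15, 2, 14]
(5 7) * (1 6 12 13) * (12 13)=(1 6 13)(5 7)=[0, 6, 2, 3, 4, 7, 13, 5, 8, 9, 10, 11, 12, 1]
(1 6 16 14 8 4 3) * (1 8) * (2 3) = (1 6 16 14)(2 3 8 4) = [0, 6, 3, 8, 2, 5, 16, 7, 4, 9, 10, 11, 12, 13, 1, 15, 14]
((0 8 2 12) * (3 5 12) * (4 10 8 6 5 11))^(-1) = (0 12 5 6)(2 8 10 4 11 3)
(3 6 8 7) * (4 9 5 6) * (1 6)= (1 6 8 7 3 4 9 5)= [0, 6, 2, 4, 9, 1, 8, 3, 7, 5]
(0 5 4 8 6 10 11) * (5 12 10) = (0 12 10 11)(4 8 6 5) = [12, 1, 2, 3, 8, 4, 5, 7, 6, 9, 11, 0, 10]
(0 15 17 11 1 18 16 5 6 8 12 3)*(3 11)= [15, 18, 2, 0, 4, 6, 8, 7, 12, 9, 10, 1, 11, 13, 14, 17, 5, 3, 16]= (0 15 17 3)(1 18 16 5 6 8 12 11)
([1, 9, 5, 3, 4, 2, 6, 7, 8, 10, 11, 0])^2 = (0 9 11 1 10)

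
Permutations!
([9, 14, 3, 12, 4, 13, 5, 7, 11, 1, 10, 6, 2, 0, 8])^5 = (0 11 9 6 1 5 14 13 8)(2 12 3)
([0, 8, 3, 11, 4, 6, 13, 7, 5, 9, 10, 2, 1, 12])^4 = [0, 13, 3, 11, 4, 1, 8, 7, 12, 9, 10, 2, 6, 5]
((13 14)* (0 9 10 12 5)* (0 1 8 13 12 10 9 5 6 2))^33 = (0 12 8)(1 2 14)(5 6 13)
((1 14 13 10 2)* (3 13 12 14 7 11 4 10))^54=((1 7 11 4 10 2)(3 13)(12 14))^54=(14)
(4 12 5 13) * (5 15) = [0, 1, 2, 3, 12, 13, 6, 7, 8, 9, 10, 11, 15, 4, 14, 5] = (4 12 15 5 13)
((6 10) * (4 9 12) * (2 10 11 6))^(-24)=(12)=((2 10)(4 9 12)(6 11))^(-24)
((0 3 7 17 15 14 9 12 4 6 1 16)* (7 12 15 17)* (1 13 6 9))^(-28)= ((17)(0 3 12 4 9 15 14 1 16)(6 13))^(-28)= (17)(0 16 1 14 15 9 4 12 3)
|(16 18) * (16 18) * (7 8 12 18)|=4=|(7 8 12 18)|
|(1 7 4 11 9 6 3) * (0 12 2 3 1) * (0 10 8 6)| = |(0 12 2 3 10 8 6 1 7 4 11 9)| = 12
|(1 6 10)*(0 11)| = 6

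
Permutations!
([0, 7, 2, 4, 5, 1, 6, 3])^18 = (1 4 7 5 3)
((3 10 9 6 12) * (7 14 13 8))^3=((3 10 9 6 12)(7 14 13 8))^3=(3 6 10 12 9)(7 8 13 14)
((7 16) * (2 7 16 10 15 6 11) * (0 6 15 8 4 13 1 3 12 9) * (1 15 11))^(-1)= (16)(0 9 12 3 1 6)(2 11 15 13 4 8 10 7)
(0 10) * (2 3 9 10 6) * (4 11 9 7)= (0 6 2 3 7 4 11 9 10)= [6, 1, 3, 7, 11, 5, 2, 4, 8, 10, 0, 9]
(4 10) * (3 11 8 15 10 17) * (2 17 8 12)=[0, 1, 17, 11, 8, 5, 6, 7, 15, 9, 4, 12, 2, 13, 14, 10, 16, 3]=(2 17 3 11 12)(4 8 15 10)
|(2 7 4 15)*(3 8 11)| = |(2 7 4 15)(3 8 11)| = 12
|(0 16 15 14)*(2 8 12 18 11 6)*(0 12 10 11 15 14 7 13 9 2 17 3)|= 16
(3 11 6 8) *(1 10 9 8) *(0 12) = (0 12)(1 10 9 8 3 11 6) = [12, 10, 2, 11, 4, 5, 1, 7, 3, 8, 9, 6, 0]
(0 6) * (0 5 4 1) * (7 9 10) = (0 6 5 4 1)(7 9 10) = [6, 0, 2, 3, 1, 4, 5, 9, 8, 10, 7]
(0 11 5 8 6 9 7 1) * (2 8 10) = (0 11 5 10 2 8 6 9 7 1) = [11, 0, 8, 3, 4, 10, 9, 1, 6, 7, 2, 5]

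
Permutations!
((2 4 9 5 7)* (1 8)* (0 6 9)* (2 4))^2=((0 6 9 5 7 4)(1 8))^2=(0 9 7)(4 6 5)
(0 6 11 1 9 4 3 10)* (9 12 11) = [6, 12, 2, 10, 3, 5, 9, 7, 8, 4, 0, 1, 11] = (0 6 9 4 3 10)(1 12 11)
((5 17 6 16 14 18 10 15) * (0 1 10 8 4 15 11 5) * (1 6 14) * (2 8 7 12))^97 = (0 6 16 1 10 11 5 17 14 18 7 12 2 8 4 15)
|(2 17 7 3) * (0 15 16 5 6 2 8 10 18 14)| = 13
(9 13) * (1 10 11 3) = (1 10 11 3)(9 13) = [0, 10, 2, 1, 4, 5, 6, 7, 8, 13, 11, 3, 12, 9]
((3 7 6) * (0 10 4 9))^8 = ((0 10 4 9)(3 7 6))^8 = (10)(3 6 7)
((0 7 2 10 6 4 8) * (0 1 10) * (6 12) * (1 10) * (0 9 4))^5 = (0 8 7 10 2 12 9 6 4)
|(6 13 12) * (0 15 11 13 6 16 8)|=|(0 15 11 13 12 16 8)|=7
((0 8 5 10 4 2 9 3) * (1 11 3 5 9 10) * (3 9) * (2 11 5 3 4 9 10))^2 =((0 8 4 11 10 9 3)(1 5))^2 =(0 4 10 3 8 11 9)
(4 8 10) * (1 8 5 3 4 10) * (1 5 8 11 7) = (1 11 7)(3 4 8 5) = [0, 11, 2, 4, 8, 3, 6, 1, 5, 9, 10, 7]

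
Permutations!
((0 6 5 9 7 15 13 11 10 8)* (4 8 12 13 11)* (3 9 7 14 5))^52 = ((0 6 3 9 14 5 7 15 11 10 12 13 4 8))^52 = (0 12 7 3 4 11 14)(5 6 13 15 9 8 10)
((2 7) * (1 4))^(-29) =(1 4)(2 7)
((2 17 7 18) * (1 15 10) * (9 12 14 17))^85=(1 15 10)(2 9 12 14 17 7 18)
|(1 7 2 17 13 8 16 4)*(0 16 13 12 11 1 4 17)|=8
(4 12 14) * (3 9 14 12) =(3 9 14 4) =[0, 1, 2, 9, 3, 5, 6, 7, 8, 14, 10, 11, 12, 13, 4]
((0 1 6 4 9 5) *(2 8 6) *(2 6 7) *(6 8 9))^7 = (9)(4 6)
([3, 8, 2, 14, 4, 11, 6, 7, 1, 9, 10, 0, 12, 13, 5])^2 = (0 14 11 3 5)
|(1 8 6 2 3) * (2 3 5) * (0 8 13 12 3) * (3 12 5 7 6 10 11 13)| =18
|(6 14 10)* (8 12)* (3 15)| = 6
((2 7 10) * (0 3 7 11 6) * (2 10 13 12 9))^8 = (0 6 11 2 9 12 13 7 3)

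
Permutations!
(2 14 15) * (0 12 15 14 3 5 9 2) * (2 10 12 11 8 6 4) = (0 11 8 6 4 2 3 5 9 10 12 15) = [11, 1, 3, 5, 2, 9, 4, 7, 6, 10, 12, 8, 15, 13, 14, 0]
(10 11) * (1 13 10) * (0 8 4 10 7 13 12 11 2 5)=(0 8 4 10 2 5)(1 12 11)(7 13)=[8, 12, 5, 3, 10, 0, 6, 13, 4, 9, 2, 1, 11, 7]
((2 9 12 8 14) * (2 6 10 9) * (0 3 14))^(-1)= (0 8 12 9 10 6 14 3)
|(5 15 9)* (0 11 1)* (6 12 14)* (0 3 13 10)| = 6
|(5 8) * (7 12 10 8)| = 5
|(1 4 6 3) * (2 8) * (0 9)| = |(0 9)(1 4 6 3)(2 8)| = 4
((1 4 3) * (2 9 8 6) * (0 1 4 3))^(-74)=(0 3)(1 4)(2 8)(6 9)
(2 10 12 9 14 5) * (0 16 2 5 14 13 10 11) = (0 16 2 11)(9 13 10 12) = [16, 1, 11, 3, 4, 5, 6, 7, 8, 13, 12, 0, 9, 10, 14, 15, 2]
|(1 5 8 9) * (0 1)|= 5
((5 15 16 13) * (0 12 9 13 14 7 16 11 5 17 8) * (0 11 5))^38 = (0 13 11 9 8 12 17)(7 14 16)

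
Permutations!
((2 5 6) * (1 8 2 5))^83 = (1 2 8)(5 6)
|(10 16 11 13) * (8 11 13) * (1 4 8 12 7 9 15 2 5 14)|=|(1 4 8 11 12 7 9 15 2 5 14)(10 16 13)|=33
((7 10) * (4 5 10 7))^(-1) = (4 10 5)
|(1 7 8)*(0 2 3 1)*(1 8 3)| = 6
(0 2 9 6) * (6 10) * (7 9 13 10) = [2, 1, 13, 3, 4, 5, 0, 9, 8, 7, 6, 11, 12, 10] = (0 2 13 10 6)(7 9)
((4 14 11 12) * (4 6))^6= (4 14 11 12 6)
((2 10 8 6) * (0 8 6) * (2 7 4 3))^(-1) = ((0 8)(2 10 6 7 4 3))^(-1) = (0 8)(2 3 4 7 6 10)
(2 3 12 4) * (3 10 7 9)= (2 10 7 9 3 12 4)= [0, 1, 10, 12, 2, 5, 6, 9, 8, 3, 7, 11, 4]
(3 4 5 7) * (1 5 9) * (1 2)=(1 5 7 3 4 9 2)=[0, 5, 1, 4, 9, 7, 6, 3, 8, 2]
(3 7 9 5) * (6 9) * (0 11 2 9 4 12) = (0 11 2 9 5 3 7 6 4 12) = [11, 1, 9, 7, 12, 3, 4, 6, 8, 5, 10, 2, 0]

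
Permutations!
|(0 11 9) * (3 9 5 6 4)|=7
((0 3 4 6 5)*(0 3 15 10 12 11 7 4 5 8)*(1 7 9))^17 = (0 1 15 7 10 4 12 6 11 8 9)(3 5)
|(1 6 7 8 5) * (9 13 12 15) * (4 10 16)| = 60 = |(1 6 7 8 5)(4 10 16)(9 13 12 15)|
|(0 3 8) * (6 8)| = |(0 3 6 8)| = 4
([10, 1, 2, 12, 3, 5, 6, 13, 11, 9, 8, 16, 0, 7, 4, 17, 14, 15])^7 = (0 3 14 11 10 12 4 16 8)(7 13)(15 17)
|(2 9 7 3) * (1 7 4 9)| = 4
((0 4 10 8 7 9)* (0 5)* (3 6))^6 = (0 5 9 7 8 10 4)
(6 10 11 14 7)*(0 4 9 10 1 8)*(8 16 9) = (0 4 8)(1 16 9 10 11 14 7 6) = [4, 16, 2, 3, 8, 5, 1, 6, 0, 10, 11, 14, 12, 13, 7, 15, 9]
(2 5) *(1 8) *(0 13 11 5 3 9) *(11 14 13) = (0 11 5 2 3 9)(1 8)(13 14) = [11, 8, 3, 9, 4, 2, 6, 7, 1, 0, 10, 5, 12, 14, 13]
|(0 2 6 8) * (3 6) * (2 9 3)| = |(0 9 3 6 8)| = 5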